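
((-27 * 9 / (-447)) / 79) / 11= 81 / 129481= 0.00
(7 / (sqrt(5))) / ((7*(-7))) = -sqrt(5) / 35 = -0.06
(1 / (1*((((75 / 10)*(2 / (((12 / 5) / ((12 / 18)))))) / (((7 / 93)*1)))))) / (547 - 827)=-1 / 15500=-0.00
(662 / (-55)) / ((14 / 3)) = -993 / 385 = -2.58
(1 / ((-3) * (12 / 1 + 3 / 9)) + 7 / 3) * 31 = 7936 / 111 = 71.50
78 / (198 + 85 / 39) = 3042 / 7807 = 0.39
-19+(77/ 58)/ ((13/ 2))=-18.80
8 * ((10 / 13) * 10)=800 / 13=61.54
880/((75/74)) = 13024/15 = 868.27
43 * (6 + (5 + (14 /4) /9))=8815 /18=489.72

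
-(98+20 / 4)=-103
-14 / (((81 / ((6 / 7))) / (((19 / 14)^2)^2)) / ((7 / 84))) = -130321 / 3111696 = -0.04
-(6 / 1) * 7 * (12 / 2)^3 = -9072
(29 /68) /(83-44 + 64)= 29 /7004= 0.00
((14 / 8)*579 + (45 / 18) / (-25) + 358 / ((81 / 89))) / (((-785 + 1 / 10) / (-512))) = 583307008 / 635769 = 917.48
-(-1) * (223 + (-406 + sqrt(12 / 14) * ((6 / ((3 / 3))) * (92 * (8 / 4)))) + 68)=-115 + 1104 * sqrt(42) / 7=907.11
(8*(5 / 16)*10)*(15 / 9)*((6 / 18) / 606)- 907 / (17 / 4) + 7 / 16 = -157955383 / 741744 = -212.95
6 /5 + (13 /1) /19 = 179 /95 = 1.88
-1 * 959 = -959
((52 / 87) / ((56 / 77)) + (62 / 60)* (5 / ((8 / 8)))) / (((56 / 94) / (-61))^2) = 4282457969 / 68208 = 62785.27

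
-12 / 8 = -3 / 2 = -1.50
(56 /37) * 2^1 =112 /37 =3.03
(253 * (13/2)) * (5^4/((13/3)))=474375/2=237187.50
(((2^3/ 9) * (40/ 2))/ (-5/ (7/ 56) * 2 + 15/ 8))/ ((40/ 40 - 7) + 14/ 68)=0.04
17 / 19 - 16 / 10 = -67 / 95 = -0.71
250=250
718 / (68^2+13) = 718 / 4637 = 0.15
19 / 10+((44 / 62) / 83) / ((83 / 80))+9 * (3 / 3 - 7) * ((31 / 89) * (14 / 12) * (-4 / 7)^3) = 55905133821 / 9313307990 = 6.00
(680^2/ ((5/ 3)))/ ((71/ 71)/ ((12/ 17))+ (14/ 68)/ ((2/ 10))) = 56597760/ 499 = 113422.36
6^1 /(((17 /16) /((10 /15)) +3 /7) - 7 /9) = 12096 /2509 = 4.82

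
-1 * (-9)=9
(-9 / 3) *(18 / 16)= -27 / 8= -3.38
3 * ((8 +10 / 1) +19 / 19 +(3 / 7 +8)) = 576 / 7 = 82.29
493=493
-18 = -18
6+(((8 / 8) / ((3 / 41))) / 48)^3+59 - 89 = -71594695 / 2985984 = -23.98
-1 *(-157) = 157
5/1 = 5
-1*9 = -9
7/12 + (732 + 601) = 16003/12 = 1333.58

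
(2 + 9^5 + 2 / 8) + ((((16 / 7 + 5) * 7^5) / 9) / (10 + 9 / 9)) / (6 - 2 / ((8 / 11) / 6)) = 23337647 / 396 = 58933.45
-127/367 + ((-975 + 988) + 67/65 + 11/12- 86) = -20438567/286260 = -71.40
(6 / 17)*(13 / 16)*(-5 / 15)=-13 / 136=-0.10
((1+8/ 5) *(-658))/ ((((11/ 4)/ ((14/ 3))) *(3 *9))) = -479024/ 4455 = -107.53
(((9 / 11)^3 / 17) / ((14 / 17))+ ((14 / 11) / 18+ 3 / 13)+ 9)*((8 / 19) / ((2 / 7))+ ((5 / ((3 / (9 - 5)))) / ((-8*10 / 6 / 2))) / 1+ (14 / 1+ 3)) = 3380451722 / 20711691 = 163.21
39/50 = 0.78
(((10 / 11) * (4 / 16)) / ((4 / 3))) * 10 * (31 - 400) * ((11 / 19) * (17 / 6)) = -156825 / 152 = -1031.74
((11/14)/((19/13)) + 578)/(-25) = -153891/6650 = -23.14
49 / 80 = 0.61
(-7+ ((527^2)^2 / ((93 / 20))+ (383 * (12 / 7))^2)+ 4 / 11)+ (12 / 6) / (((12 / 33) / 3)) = 53646427997315 / 3234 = 16588258502.57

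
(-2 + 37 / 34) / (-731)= 31 / 24854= 0.00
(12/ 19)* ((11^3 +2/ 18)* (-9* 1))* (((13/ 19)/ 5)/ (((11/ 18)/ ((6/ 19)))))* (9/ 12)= -30275856/ 75449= -401.28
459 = 459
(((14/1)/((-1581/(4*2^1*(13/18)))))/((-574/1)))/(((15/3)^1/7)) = 364/2916945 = 0.00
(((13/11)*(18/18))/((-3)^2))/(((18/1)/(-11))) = -13/162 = -0.08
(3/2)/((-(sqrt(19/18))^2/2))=-54/19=-2.84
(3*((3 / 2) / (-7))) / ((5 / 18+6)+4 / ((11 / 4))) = -891 / 10717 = -0.08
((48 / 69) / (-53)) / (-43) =16 / 52417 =0.00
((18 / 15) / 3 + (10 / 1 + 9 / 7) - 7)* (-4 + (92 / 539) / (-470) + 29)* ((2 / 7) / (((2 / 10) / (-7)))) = -1038637912 / 886655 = -1171.41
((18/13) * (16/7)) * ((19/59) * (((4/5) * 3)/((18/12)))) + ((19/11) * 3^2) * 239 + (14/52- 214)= 2068992427/590590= 3503.26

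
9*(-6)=-54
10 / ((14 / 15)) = 75 / 7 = 10.71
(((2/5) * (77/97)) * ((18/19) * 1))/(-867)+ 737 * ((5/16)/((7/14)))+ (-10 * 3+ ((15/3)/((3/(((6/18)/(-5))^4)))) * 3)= 18578351944091/43142787000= 430.62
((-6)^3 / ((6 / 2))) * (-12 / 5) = 864 / 5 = 172.80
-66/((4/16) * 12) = -22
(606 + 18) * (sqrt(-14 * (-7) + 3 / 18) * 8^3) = 53248 * sqrt(3534) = 3165458.13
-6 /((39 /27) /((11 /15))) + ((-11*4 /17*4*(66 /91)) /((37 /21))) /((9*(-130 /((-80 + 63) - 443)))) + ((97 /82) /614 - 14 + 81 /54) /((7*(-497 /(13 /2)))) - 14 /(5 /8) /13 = -239130702778035 /37239513440584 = -6.42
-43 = -43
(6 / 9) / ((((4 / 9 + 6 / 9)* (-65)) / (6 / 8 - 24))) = 0.21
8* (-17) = -136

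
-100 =-100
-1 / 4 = -0.25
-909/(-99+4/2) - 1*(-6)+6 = 2073/97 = 21.37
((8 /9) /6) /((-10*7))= -2 /945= -0.00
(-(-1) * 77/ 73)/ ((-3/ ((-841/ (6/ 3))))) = 147.85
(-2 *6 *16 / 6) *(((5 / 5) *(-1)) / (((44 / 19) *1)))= 152 / 11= 13.82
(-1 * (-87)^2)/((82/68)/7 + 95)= -79.53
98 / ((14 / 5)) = 35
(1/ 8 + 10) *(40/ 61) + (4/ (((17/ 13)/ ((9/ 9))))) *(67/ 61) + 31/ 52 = 571335/ 53924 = 10.60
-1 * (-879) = 879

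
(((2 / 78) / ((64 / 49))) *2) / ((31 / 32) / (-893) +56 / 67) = 2931719 / 62328981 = 0.05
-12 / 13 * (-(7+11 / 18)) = 274 / 39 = 7.03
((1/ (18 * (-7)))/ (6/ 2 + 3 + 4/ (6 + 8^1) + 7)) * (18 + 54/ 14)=-17/ 1302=-0.01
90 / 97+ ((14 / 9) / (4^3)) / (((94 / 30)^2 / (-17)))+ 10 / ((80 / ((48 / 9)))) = 31933507 / 20570208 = 1.55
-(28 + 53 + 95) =-176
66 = 66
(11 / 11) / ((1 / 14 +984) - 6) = 14 / 13693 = 0.00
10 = 10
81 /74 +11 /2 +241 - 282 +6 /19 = -23965 /703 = -34.09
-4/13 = -0.31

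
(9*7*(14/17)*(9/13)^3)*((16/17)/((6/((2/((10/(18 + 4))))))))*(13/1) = 37721376/244205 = 154.47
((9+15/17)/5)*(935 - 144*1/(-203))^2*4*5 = 3463739769696/100079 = 34610055.75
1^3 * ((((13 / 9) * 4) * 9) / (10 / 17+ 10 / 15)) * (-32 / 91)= -14.57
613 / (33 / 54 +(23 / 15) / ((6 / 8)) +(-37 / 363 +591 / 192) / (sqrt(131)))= 25896607699691520 / 111110105855759-221553089524800 * sqrt(131) / 111110105855759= 210.25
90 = 90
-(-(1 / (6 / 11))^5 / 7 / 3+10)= -1471909 / 163296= -9.01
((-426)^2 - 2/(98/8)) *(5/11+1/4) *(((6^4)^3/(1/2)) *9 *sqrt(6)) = 2700250777092759552 *sqrt(6)/539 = 12271310911745863.40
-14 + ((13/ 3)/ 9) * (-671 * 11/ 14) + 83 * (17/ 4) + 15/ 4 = 88.66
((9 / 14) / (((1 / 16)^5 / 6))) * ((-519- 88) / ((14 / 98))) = -17185112064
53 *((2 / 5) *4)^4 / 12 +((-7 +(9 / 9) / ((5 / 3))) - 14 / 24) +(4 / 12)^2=496639 / 22500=22.07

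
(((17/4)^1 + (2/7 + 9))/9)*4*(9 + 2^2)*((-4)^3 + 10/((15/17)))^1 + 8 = -776954/189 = -4110.87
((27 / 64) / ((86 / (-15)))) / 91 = -405 / 500864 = -0.00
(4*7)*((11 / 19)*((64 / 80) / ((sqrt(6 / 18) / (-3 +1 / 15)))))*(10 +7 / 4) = -774.19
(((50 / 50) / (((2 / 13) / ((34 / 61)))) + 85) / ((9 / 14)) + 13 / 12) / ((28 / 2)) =101705 / 10248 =9.92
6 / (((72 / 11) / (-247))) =-2717 / 12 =-226.42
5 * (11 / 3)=55 / 3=18.33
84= 84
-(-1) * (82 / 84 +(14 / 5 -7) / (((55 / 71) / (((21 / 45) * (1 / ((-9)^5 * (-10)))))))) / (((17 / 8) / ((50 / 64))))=693515159 / 1932378525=0.36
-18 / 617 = -0.03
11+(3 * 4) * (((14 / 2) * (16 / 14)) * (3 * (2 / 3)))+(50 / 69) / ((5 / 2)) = 14027 / 69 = 203.29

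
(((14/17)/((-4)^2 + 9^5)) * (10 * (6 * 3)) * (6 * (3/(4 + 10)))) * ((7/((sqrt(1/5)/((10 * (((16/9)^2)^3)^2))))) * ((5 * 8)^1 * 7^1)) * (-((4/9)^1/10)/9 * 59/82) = -520796260909124157440 * sqrt(5)/2325429059771686941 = -500.78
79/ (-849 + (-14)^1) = -79/ 863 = -0.09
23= 23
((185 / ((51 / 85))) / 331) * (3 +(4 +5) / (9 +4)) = 14800 / 4303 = 3.44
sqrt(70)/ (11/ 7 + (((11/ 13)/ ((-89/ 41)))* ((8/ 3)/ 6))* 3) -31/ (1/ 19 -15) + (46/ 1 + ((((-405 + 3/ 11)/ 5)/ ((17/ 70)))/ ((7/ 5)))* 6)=-73308969/ 53108 + 24297* sqrt(70)/ 25553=-1372.42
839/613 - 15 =-8356/613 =-13.63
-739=-739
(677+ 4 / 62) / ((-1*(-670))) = 20989 / 20770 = 1.01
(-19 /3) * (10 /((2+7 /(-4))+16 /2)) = -760 /99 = -7.68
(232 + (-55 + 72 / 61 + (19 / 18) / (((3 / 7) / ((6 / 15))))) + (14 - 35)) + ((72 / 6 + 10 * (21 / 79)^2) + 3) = 8936094688 / 51394635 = 173.87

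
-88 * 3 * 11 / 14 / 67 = -3.10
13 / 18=0.72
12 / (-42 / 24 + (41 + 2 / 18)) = 432 / 1417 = 0.30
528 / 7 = 75.43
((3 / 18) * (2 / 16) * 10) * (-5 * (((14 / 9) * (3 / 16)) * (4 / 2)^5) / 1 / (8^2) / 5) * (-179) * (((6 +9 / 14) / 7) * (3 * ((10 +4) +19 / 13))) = 239.39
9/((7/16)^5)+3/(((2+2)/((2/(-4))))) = 75447051/134456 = 561.13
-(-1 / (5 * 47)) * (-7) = -7 / 235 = -0.03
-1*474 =-474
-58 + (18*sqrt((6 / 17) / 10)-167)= -225 + 18*sqrt(255) / 85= -221.62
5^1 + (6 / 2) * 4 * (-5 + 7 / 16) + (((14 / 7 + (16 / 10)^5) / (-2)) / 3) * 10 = -176399 / 2500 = -70.56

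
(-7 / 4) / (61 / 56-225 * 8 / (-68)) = -1666 / 26237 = -0.06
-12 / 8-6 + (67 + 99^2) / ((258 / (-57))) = -188137 / 86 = -2187.64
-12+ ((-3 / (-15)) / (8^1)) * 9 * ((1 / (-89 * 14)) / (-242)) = -144735351 / 12061280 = -12.00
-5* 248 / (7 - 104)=1240 / 97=12.78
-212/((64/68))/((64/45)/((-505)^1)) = 20475225/256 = 79981.35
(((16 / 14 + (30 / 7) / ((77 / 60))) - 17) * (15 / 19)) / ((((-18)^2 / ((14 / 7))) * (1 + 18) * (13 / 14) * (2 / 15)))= -4325 / 166782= -0.03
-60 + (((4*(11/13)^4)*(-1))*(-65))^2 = 85453943860/4826809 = 17704.02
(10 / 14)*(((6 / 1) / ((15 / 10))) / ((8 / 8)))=20 / 7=2.86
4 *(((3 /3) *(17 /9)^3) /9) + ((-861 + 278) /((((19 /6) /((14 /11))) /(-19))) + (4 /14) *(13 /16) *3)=1637092423 /367416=4455.69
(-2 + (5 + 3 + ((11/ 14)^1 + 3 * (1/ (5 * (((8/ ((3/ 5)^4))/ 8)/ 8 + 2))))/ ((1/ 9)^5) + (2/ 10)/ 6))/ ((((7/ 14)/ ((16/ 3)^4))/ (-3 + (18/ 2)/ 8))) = -192840769077248/ 1089207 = -177046942.48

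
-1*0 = 0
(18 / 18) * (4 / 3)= 4 / 3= 1.33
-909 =-909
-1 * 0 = 0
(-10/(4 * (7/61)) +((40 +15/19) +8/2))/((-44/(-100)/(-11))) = -152975/266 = -575.09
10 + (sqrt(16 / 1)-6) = 8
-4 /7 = -0.57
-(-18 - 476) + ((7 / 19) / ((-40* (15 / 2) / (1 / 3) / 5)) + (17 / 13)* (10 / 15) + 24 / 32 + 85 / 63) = 77333339 / 155610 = 496.97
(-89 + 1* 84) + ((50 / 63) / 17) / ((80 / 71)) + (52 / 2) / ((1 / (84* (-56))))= -1047943157 / 8568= -122308.96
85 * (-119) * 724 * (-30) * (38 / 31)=8348516400 / 31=269306980.65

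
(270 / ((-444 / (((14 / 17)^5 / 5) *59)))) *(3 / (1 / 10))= -4283768160 / 52534709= -81.54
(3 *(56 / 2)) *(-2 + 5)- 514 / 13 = 2762 / 13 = 212.46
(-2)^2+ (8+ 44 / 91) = 1136 / 91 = 12.48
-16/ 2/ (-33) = 0.24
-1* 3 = -3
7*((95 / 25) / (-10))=-133 / 50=-2.66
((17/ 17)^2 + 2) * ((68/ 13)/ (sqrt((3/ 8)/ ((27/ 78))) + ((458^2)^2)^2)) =4739529573518394106810368/ 584752714335273411413492161796782515426164567 - 408 * sqrt(39)/ 584752714335273411413492161796782515426164567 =0.00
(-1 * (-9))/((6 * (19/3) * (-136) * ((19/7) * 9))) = -7/98192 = -0.00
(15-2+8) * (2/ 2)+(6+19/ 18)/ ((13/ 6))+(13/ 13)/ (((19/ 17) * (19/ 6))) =345484/ 14079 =24.54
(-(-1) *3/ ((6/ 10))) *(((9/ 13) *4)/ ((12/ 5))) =75/ 13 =5.77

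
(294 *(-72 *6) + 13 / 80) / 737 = -10160627 / 58960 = -172.33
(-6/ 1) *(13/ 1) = -78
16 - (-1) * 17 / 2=49 / 2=24.50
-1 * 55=-55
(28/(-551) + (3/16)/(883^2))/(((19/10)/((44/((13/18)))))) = -1.63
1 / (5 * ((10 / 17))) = 17 / 50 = 0.34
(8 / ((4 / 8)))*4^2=256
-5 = -5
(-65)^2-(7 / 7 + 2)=4222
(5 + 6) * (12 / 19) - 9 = -39 / 19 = -2.05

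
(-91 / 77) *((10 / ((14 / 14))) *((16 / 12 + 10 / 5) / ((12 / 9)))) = -325 / 11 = -29.55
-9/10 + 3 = 21/10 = 2.10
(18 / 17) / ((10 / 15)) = 27 / 17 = 1.59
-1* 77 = -77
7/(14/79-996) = -0.01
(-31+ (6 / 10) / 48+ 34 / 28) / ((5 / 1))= -16673 / 2800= -5.95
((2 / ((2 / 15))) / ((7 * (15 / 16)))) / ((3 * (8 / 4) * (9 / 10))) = 80 / 189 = 0.42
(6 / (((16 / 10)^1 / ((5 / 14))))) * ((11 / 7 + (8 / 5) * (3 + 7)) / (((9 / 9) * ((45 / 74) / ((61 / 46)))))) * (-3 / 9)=-462685 / 27048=-17.11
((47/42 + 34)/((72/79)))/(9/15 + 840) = 582625/12709872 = 0.05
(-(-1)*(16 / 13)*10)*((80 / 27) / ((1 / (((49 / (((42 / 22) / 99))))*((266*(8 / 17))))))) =23070924800 / 1989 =11599258.32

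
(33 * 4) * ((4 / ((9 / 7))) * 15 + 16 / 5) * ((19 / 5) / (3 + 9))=156332 / 75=2084.43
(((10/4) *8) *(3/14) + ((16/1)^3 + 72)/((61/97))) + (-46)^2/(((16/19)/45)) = 204457573/1708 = 119705.84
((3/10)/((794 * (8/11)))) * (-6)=-99/31760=-0.00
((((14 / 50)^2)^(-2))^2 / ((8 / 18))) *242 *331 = 55001678466796875 / 11529602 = 4770475031.73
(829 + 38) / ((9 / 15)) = 1445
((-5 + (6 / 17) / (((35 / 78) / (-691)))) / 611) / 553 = -326363 / 201040385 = -0.00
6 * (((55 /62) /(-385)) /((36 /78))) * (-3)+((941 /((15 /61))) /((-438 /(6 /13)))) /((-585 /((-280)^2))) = 78137129485 /144564966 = 540.50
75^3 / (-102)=-140625 / 34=-4136.03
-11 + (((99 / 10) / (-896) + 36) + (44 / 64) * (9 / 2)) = 251621 / 8960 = 28.08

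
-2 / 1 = -2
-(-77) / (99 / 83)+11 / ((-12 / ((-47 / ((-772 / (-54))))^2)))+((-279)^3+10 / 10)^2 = 2529893794369122078455 / 5363856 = 471655800299098.65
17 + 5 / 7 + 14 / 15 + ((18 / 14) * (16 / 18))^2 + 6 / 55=162208 / 8085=20.06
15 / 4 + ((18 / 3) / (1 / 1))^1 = 39 / 4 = 9.75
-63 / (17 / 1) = -63 / 17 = -3.71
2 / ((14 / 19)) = 19 / 7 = 2.71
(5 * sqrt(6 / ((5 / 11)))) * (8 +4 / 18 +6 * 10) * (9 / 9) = 614 * sqrt(330) / 9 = 1239.32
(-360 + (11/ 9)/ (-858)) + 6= -248509/ 702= -354.00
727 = 727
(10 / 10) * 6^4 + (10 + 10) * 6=1416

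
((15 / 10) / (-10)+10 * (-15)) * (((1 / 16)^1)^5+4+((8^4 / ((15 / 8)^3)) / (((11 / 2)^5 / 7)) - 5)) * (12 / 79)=7040553279143657 / 2274044805120000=3.10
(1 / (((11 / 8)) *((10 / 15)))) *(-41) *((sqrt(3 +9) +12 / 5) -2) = -984 *sqrt(3) / 11 -984 / 55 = -172.83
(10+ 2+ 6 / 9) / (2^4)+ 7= 187 / 24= 7.79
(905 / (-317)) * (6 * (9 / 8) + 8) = -53395 / 1268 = -42.11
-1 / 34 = -0.03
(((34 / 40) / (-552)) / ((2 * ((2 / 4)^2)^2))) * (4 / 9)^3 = -272 / 251505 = -0.00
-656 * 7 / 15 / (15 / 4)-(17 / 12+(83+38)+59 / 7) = -1338629 / 6300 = -212.48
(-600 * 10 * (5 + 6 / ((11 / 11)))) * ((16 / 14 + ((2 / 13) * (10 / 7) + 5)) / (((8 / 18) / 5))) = -429907500 / 91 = -4724258.24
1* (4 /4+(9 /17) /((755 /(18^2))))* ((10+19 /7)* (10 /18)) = 1401839 /161721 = 8.67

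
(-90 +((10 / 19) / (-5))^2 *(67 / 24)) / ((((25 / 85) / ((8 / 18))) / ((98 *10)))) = -1298633672 / 9747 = -133234.19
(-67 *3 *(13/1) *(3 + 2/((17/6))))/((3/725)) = -39782925/17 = -2340172.06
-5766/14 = -2883/7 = -411.86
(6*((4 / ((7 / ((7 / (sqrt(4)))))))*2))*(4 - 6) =-48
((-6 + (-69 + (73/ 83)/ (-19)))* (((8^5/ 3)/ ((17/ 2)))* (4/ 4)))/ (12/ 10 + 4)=-19390136320/ 1045551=-18545.38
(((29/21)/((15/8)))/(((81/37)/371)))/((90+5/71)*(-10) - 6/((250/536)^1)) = -403769900/2955336111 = -0.14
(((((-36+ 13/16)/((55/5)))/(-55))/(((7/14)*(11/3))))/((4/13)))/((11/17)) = 373269/2342560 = 0.16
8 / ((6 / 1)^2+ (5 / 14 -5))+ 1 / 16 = 2231 / 7024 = 0.32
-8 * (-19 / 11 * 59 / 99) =8968 / 1089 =8.24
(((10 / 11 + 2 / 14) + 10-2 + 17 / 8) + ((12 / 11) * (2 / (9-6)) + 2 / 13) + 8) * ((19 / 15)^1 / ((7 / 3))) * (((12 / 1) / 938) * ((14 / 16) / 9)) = 610375 / 45069024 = 0.01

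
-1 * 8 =-8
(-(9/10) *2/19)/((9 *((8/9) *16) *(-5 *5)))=9/304000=0.00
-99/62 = -1.60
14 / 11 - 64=-690 / 11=-62.73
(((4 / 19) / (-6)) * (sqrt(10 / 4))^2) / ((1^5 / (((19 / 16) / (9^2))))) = -0.00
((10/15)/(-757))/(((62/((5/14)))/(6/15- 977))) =4883/985614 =0.00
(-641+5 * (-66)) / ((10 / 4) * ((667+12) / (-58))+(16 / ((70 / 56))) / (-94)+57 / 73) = 1932270580 / 56958381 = 33.92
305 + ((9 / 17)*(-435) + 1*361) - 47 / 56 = 413993 / 952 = 434.87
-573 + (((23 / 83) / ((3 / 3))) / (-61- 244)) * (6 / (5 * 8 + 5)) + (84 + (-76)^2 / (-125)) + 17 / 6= -2021560163 / 3797250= -532.37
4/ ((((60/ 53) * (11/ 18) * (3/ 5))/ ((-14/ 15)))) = -1484/ 165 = -8.99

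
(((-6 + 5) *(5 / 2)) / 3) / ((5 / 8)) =-4 / 3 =-1.33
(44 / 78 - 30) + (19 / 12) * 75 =13933 / 156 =89.31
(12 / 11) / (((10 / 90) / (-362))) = -39096 / 11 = -3554.18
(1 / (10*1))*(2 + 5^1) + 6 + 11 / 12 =457 / 60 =7.62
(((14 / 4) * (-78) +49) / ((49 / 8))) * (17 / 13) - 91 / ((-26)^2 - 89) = -2562905 / 53417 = -47.98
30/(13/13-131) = -3/13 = -0.23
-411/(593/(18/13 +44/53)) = -1.54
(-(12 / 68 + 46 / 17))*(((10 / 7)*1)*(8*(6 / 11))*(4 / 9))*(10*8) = -358400 / 561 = -638.86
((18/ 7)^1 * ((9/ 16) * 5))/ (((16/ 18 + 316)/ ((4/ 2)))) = 3645/ 79856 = 0.05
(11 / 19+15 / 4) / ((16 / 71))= 23359 / 1216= 19.21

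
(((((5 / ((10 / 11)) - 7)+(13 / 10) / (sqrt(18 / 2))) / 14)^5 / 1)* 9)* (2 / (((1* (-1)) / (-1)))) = -65536 / 1418090625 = -0.00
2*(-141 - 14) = -310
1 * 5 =5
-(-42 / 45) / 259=2 / 555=0.00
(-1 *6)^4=1296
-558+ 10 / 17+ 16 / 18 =-85148 / 153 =-556.52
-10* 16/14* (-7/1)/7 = 80/7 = 11.43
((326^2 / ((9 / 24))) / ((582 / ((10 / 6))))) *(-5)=-10627600 / 2619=-4057.88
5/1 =5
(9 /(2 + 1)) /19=3 /19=0.16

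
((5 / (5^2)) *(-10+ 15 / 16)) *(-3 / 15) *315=1827 / 16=114.19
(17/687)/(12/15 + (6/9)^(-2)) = 340/41907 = 0.01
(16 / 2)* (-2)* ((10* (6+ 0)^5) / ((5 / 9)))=-2239488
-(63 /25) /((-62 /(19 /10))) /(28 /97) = 0.27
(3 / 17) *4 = 12 / 17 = 0.71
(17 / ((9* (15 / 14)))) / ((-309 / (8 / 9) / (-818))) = 1557472 / 375435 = 4.15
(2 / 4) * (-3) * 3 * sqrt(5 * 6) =-9 * sqrt(30) / 2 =-24.65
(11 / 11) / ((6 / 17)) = 17 / 6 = 2.83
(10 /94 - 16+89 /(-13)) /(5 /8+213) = -111152 /1044199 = -0.11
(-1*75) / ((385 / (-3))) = 45 / 77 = 0.58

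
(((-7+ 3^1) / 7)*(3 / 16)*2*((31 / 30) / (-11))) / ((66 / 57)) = 589 / 33880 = 0.02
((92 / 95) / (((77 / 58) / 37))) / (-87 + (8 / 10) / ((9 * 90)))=-79959960 / 257741099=-0.31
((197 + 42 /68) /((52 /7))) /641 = 47033 /1133288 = 0.04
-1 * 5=-5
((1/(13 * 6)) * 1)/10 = 1/780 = 0.00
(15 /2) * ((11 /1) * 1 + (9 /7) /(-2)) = 2175 /28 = 77.68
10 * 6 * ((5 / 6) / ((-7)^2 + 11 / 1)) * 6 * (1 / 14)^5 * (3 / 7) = 15 / 3764768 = 0.00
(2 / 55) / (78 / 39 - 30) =-1 / 770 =-0.00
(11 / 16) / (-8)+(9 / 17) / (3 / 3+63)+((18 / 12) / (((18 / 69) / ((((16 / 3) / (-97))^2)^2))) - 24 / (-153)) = 1236600219911 / 15603816951936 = 0.08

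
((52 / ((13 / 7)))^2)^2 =614656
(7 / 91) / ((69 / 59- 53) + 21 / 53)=-3127 / 2090855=-0.00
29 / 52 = 0.56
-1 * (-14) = 14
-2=-2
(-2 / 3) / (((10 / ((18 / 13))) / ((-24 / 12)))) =12 / 65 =0.18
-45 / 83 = -0.54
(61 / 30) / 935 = 61 / 28050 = 0.00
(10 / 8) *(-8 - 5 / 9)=-385 / 36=-10.69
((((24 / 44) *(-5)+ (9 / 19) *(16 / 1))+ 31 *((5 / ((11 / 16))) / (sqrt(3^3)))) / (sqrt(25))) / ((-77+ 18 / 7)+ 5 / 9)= -1736 *sqrt(3) / 25597 - 2457 / 187055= -0.13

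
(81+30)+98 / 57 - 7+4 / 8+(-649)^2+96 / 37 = 1777084795 / 4218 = 421309.81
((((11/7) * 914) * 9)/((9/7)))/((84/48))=40216/7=5745.14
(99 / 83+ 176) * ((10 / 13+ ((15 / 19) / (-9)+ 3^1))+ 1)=51018583 / 61503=829.53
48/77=0.62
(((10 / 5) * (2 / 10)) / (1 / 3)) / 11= 6 / 55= 0.11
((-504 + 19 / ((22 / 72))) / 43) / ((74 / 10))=-1.39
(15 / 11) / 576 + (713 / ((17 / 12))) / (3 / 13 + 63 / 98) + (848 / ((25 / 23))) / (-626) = 8559737343401 / 14890286400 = 574.85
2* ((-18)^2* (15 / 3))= 3240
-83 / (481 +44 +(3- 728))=83 / 200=0.42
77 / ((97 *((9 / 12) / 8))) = 2464 / 291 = 8.47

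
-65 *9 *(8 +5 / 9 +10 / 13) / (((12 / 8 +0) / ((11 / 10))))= -12001 / 3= -4000.33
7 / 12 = 0.58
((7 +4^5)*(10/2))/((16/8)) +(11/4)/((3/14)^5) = 4210697/486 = 8663.99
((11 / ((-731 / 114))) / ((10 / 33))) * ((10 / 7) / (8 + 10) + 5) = -147136 / 5117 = -28.75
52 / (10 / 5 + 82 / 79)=1027 / 60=17.12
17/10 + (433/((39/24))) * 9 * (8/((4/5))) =23983.24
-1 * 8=-8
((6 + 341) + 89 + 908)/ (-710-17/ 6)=-1152/ 611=-1.89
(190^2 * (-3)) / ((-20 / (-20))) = -108300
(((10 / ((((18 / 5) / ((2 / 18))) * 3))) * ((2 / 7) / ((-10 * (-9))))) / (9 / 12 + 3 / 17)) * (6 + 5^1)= 3740 / 964467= 0.00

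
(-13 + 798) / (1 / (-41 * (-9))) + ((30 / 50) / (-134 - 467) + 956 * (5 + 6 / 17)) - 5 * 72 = 15040568854 / 51085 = 294422.41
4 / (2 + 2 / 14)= 28 / 15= 1.87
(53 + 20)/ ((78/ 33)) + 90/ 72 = 1671/ 52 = 32.13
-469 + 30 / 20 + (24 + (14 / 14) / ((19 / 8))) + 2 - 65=-506.08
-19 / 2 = -9.50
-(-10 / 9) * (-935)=-9350 / 9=-1038.89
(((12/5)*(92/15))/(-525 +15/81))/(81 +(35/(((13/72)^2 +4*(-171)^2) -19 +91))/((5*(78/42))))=-111635521912/322393201314375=-0.00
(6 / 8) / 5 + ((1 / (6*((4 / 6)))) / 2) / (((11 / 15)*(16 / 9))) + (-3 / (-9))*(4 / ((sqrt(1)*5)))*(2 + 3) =33353 / 21120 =1.58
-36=-36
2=2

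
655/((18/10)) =3275/9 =363.89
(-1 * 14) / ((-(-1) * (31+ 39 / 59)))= -413 / 934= -0.44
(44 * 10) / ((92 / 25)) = 2750 / 23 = 119.57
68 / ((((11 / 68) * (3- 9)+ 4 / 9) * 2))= -10404 / 161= -64.62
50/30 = 5/3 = 1.67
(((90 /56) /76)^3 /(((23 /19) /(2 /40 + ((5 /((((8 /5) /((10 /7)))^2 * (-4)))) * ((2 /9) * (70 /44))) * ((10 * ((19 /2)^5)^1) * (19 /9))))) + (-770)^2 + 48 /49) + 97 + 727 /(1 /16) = 604625.48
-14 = -14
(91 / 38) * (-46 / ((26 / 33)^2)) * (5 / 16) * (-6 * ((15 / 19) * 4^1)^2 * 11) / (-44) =-591735375 / 713336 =-829.53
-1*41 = -41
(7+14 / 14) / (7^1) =8 / 7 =1.14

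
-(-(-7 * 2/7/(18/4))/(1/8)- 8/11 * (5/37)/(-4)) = -13114/3663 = -3.58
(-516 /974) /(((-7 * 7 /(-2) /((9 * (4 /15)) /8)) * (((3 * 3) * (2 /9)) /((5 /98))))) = -387 /2338574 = -0.00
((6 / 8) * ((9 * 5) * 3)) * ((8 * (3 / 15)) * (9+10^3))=163458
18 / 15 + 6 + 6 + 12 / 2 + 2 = 106 / 5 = 21.20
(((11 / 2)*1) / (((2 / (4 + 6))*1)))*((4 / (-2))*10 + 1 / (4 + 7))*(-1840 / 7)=1007400 / 7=143914.29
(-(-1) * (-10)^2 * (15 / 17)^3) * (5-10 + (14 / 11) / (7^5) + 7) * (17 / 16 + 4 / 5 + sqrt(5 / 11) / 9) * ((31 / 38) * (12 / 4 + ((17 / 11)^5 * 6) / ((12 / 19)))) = 428989279738275000 * sqrt(55) / 4367584552160137 + 14381865603225669375 / 794106282210934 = 18839.18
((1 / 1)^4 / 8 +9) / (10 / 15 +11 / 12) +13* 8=4171 / 38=109.76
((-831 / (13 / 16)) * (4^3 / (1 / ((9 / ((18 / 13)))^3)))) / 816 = -374504 / 17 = -22029.65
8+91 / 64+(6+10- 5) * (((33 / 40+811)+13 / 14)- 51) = 18790713 / 2240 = 8388.71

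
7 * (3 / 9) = 7 / 3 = 2.33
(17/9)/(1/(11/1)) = 187/9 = 20.78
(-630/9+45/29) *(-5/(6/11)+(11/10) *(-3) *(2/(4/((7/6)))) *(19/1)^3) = 629455013/696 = 904389.39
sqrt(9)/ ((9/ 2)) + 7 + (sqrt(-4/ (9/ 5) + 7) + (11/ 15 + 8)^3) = 675.95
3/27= 1/9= 0.11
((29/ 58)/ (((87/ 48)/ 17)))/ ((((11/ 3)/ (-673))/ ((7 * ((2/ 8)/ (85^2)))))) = -28266/ 135575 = -0.21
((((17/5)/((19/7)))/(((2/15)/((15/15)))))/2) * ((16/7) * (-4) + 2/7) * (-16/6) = 2108/19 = 110.95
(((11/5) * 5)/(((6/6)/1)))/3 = 11/3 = 3.67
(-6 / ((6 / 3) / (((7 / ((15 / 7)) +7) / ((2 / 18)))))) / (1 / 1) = -1386 / 5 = -277.20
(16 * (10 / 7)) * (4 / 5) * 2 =256 / 7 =36.57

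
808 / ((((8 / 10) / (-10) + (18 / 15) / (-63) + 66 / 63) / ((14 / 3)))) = 989800 / 249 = 3975.10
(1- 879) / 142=-439 / 71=-6.18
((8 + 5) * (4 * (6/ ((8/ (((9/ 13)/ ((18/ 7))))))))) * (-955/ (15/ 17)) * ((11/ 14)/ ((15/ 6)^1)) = -3571.70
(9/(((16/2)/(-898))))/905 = -4041/3620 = -1.12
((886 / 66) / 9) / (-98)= -443 / 29106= -0.02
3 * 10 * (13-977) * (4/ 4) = -28920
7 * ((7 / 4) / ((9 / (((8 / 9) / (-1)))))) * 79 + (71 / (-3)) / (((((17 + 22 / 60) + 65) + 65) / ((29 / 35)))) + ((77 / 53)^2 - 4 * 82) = -421.60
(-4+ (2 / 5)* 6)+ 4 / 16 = -27 / 20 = -1.35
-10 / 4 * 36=-90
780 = 780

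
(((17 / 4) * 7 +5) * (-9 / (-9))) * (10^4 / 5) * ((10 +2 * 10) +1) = 2154500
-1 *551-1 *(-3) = -548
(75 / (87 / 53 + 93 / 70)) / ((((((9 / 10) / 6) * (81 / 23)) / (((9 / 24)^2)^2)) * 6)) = 5333125 / 33850368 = 0.16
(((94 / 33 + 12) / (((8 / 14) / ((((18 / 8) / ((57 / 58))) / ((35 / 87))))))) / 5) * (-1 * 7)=-865389 / 4180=-207.03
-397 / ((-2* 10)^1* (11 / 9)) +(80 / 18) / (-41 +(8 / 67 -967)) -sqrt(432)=271363537 / 16713180 -12* sqrt(3)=-4.55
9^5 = 59049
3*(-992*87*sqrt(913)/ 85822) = -129456*sqrt(913)/ 42911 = -91.16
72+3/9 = 72.33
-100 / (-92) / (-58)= -25 / 1334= -0.02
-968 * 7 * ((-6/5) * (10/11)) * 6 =44352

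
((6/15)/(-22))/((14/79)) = -79/770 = -0.10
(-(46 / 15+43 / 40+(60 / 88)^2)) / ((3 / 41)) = -2742367 / 43560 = -62.96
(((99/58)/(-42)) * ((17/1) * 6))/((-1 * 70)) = 1683/28420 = 0.06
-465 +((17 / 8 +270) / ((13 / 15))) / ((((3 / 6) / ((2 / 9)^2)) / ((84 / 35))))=-45697 / 117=-390.57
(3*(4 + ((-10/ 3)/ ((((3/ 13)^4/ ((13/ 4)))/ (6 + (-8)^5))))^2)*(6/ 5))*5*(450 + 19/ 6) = 2514569016022094531551699/ 19683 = 127753341260076946174.45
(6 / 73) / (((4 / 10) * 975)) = 1 / 4745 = 0.00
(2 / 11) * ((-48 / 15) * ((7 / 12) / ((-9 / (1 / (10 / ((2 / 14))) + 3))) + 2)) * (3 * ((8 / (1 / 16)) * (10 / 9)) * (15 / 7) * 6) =-3991552 / 693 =-5759.82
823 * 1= 823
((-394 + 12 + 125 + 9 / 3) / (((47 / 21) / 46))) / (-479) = 245364 / 22513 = 10.90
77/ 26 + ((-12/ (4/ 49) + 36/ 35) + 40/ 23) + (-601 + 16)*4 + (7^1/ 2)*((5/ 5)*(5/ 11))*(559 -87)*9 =984673233/ 230230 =4276.91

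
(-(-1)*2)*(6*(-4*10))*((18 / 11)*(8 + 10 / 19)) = -1399680 / 209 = -6697.03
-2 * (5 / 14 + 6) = -89 / 7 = -12.71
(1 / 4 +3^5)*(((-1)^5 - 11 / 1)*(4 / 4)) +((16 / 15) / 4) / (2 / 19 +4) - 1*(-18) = -1697047 / 585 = -2900.94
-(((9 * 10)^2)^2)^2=-4304672100000000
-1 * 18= -18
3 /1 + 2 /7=23 /7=3.29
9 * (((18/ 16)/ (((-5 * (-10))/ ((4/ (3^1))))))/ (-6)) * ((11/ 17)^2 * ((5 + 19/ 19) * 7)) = -22869/ 28900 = -0.79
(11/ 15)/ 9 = 11/ 135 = 0.08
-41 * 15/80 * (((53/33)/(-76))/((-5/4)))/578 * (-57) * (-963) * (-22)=6277797/23120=271.53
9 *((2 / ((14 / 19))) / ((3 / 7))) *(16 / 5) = 182.40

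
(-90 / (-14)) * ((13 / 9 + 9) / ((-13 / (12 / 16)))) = -705 / 182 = -3.87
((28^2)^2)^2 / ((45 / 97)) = 36646793838592 / 45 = 814373196413.16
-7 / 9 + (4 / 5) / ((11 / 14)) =119 / 495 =0.24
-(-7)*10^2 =700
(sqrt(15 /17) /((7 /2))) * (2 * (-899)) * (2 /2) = -3596 * sqrt(255) /119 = -482.55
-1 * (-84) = 84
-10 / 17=-0.59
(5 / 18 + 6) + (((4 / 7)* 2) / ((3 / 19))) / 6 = 943 / 126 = 7.48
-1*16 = -16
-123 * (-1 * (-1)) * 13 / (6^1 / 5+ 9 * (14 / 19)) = -50635 / 248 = -204.17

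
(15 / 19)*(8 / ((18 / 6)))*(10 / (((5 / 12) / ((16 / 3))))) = 5120 / 19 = 269.47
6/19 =0.32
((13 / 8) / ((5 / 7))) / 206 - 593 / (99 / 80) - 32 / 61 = -23870796371 / 49761360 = -479.71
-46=-46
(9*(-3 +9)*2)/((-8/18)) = -243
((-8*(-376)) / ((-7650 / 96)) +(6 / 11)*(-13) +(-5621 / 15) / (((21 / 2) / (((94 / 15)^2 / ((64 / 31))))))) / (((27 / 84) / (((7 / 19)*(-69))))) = 12354221062393 / 215844750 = 57236.61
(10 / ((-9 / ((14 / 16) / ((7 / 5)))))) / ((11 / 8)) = -50 / 99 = -0.51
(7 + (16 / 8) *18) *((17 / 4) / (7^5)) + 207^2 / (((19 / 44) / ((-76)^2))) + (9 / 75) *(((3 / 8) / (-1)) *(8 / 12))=481645110022327 / 840350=573148223.98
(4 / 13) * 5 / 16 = 0.10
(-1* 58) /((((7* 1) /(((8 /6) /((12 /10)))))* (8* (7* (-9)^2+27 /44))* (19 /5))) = -638 /1195803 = -0.00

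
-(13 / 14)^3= -2197 / 2744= -0.80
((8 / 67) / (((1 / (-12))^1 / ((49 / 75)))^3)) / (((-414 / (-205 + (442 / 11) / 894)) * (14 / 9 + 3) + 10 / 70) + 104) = -212463868890112 / 418527115078125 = -0.51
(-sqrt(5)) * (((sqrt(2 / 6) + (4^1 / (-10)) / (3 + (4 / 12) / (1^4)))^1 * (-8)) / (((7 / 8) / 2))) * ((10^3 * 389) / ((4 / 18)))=-26887680 * sqrt(5) / 7 + 74688000 * sqrt(15) / 7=32734671.42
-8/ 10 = -4/ 5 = -0.80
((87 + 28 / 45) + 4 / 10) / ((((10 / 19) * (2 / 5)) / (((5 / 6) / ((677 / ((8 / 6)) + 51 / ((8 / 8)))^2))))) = 150518 / 134871075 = 0.00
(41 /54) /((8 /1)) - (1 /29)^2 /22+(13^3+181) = 9503894371 /3996432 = 2378.09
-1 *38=-38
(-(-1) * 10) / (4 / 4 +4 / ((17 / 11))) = 170 / 61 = 2.79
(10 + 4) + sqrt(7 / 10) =sqrt(70) / 10 + 14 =14.84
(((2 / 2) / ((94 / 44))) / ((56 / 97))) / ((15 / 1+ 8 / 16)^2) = 1067 / 316169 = 0.00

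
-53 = -53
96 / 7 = 13.71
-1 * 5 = -5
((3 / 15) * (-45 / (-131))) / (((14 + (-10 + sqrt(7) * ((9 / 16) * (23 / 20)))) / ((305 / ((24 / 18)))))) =843264000 / 175337867 - 136371600 * sqrt(7) / 175337867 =2.75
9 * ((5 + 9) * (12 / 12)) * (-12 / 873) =-1.73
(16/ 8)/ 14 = 1/ 7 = 0.14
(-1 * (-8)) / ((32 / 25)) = 25 / 4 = 6.25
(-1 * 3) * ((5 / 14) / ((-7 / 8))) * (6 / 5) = 72 / 49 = 1.47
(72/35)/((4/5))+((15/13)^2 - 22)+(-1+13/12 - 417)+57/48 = -24634397/56784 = -433.83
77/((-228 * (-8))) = 77/1824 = 0.04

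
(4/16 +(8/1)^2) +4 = 273/4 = 68.25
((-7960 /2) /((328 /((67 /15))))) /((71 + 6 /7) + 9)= -93331 /139236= -0.67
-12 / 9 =-4 / 3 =-1.33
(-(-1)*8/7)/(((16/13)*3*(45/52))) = 338/945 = 0.36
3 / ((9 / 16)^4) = 65536 / 2187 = 29.97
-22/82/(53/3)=-33/2173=-0.02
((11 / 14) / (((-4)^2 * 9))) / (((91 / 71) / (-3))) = -781 / 61152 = -0.01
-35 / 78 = -0.45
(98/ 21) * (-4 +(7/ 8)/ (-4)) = -315/ 16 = -19.69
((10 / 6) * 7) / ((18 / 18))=35 / 3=11.67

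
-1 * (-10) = 10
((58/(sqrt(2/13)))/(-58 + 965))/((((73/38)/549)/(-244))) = -147619512 * sqrt(26)/66211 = -11368.42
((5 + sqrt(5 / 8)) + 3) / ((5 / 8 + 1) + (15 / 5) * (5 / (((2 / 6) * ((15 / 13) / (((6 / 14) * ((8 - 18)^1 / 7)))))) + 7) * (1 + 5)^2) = -3136 / 39971 - 98 * sqrt(10) / 39971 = -0.09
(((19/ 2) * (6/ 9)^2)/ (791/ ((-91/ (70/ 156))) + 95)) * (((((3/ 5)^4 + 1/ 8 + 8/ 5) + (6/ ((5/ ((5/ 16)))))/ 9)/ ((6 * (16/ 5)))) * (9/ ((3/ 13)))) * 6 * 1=296834473/ 277125000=1.07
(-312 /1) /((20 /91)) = -7098 /5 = -1419.60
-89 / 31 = -2.87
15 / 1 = 15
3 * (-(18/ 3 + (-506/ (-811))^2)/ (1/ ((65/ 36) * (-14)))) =956037355/ 1973163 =484.52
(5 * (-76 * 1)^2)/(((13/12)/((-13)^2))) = 4505280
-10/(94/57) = -285/47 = -6.06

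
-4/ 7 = -0.57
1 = 1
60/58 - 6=-144/29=-4.97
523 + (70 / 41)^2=884063 / 1681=525.91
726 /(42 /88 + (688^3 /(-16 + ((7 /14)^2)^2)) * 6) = -2715240 /458530224391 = -0.00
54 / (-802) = -0.07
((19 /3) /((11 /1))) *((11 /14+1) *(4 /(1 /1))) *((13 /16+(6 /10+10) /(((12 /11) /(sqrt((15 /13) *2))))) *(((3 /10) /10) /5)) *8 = 247 /1540+1007 *sqrt(390) /6825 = 3.07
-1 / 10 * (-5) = 1 / 2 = 0.50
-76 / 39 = -1.95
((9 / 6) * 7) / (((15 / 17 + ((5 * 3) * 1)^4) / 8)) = 0.00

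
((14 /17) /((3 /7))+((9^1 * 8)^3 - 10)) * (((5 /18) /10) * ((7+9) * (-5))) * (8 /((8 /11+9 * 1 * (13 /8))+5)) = -268016122880 /822069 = -326026.31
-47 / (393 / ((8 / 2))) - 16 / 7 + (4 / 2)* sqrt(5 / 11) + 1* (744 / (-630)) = -2584 / 655 + 2* sqrt(55) / 11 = -2.60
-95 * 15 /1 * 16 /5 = -4560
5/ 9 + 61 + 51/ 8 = 4891/ 72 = 67.93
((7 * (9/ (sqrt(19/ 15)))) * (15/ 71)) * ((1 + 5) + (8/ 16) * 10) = 10395 * sqrt(285)/ 1349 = 130.09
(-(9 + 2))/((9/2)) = -22/9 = -2.44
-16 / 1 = -16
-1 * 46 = -46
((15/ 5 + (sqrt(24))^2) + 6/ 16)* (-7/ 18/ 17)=-511/ 816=-0.63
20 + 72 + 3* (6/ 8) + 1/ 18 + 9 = 3719/ 36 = 103.31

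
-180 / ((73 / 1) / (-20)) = 3600 / 73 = 49.32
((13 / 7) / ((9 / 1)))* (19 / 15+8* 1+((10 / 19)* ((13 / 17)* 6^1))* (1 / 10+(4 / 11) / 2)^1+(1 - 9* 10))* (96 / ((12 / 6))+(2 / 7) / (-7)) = -525350020 / 671517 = -782.33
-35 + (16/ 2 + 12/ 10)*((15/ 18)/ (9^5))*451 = -6189772/ 177147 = -34.94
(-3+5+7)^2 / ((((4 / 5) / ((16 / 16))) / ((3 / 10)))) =243 / 8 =30.38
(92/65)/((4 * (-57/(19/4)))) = -23/780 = -0.03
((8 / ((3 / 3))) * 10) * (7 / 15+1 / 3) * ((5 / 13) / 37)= 0.67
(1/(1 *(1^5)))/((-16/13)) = -13/16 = -0.81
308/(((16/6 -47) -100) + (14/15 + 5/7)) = -2.16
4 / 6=2 / 3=0.67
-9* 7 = -63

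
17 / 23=0.74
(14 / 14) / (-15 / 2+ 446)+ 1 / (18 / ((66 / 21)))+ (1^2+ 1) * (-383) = -42312493 / 55251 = -765.82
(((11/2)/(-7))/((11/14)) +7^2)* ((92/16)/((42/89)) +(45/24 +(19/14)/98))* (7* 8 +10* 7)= 4170672/49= 85115.76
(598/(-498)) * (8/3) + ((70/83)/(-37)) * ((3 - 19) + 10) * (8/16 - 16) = -147094/27639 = -5.32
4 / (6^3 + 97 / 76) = 304 / 16513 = 0.02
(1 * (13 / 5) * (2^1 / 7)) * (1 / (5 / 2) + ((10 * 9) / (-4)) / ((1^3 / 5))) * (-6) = 87438 / 175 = 499.65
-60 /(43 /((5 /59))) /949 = -300 /2407613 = -0.00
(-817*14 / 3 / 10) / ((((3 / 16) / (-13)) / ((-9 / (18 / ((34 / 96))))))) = -1263899 / 270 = -4681.11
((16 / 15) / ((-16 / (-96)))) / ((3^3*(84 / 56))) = 64 / 405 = 0.16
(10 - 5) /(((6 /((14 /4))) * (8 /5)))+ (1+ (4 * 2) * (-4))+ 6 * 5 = 79 /96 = 0.82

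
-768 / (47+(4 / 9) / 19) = -131328 / 8041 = -16.33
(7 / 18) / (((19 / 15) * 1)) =35 / 114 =0.31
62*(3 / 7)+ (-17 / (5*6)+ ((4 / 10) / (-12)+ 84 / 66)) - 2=9719 / 385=25.24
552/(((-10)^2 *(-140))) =-69/1750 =-0.04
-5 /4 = -1.25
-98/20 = -49/10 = -4.90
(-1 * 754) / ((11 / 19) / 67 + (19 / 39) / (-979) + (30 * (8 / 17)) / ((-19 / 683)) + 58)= 311505682917 / 185698748977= 1.68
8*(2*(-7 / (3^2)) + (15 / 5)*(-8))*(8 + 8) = -29440 / 9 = -3271.11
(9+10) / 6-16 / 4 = -5 / 6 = -0.83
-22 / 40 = -11 / 20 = -0.55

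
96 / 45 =32 / 15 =2.13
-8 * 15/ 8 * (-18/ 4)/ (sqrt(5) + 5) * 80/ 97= 1350/ 97 - 270 * sqrt(5)/ 97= 7.69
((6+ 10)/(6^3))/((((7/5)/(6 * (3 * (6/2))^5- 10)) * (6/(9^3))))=2277540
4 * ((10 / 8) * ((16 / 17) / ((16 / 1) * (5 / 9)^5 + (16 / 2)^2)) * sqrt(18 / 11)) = 885735 * sqrt(22) / 44753027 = 0.09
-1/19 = -0.05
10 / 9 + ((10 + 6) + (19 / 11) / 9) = 571 / 33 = 17.30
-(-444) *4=1776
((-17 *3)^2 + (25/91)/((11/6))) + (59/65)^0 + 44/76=49501299/19019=2602.73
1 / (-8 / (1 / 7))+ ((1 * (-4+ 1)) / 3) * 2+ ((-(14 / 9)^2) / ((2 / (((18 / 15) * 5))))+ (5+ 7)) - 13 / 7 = 187 / 216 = 0.87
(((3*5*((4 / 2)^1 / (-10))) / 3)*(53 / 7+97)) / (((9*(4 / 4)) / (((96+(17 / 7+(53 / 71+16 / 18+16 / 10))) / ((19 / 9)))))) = -554786216 / 991515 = -559.53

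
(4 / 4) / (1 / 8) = 8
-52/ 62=-26/ 31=-0.84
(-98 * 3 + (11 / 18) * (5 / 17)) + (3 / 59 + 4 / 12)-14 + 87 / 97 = -536823049 / 1751238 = -306.54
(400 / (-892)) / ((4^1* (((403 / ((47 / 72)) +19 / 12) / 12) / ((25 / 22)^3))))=-66093750 / 20722593221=-0.00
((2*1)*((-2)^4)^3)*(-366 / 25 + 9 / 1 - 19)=-5046272 / 25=-201850.88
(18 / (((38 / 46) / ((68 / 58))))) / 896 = 3519 / 123424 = 0.03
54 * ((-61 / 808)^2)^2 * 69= 0.12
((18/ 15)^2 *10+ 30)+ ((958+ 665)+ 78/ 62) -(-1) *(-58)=249652/ 155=1610.66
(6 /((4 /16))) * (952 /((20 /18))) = 102816 /5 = 20563.20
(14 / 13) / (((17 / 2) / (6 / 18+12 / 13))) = 1372 / 8619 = 0.16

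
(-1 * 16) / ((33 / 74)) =-1184 / 33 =-35.88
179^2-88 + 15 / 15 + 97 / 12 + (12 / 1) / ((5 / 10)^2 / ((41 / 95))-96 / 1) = 6002072089 / 187788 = 31961.96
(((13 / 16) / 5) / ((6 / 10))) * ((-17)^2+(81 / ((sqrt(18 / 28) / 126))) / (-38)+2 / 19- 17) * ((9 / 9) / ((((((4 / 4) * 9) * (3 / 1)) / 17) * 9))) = 571285 / 110808- 1547 * sqrt(14) / 912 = -1.19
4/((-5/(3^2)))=-7.20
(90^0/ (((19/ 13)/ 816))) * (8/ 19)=235.08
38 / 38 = 1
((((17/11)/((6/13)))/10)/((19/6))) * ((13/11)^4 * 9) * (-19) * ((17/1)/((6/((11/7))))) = -321911031/2049740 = -157.05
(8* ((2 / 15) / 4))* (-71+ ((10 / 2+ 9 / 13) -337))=-4184 / 39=-107.28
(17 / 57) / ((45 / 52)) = 884 / 2565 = 0.34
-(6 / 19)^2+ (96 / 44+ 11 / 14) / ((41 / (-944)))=-77982796 / 1139677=-68.43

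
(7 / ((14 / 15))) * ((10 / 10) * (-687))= -10305 / 2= -5152.50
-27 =-27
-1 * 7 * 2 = -14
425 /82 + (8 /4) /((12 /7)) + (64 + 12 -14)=8407 /123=68.35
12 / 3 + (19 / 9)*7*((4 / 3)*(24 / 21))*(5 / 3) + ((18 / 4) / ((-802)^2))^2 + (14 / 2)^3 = 51543474111132769 / 134042488939584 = 384.53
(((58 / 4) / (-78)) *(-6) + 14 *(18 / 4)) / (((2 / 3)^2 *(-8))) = -15003 / 832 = -18.03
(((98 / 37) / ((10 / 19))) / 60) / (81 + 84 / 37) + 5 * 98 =452907931 / 924300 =490.00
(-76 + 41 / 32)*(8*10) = -11955 / 2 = -5977.50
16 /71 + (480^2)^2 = 53084160000.23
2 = 2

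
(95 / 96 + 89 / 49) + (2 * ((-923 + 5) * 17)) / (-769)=43.39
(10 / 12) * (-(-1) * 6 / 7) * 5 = 25 / 7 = 3.57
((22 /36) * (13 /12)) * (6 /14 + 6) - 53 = -8189 /168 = -48.74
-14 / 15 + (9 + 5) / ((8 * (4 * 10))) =-427 / 480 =-0.89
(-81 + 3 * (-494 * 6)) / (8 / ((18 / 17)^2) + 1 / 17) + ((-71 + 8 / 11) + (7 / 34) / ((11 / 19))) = -4880135197 / 3705218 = -1317.10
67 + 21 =88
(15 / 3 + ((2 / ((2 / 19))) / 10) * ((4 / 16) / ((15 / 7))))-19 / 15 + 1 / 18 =4.01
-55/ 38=-1.45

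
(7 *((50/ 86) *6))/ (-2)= -525/ 43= -12.21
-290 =-290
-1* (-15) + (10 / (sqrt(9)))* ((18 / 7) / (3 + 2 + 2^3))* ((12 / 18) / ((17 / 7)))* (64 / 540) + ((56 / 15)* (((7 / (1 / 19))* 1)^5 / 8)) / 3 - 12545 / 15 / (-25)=965694550928291 / 149175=6473568298.50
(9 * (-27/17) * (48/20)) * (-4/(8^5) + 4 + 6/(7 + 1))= -28366119/174080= -162.95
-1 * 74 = -74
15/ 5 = 3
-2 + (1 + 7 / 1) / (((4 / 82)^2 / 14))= 47066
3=3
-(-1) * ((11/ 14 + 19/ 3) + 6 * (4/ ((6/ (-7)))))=-877/ 42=-20.88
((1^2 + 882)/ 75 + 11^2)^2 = 99161764/ 5625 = 17628.76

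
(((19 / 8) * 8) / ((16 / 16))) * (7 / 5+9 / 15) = 38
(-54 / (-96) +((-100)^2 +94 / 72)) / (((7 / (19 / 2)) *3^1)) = 27365111 / 6048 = 4524.65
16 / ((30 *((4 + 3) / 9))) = 24 / 35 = 0.69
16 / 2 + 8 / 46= 188 / 23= 8.17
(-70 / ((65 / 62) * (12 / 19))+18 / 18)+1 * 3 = -101.72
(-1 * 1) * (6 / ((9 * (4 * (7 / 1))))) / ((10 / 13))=-13 / 420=-0.03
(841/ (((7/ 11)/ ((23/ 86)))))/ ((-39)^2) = 212773/ 915642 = 0.23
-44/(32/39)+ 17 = -293/8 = -36.62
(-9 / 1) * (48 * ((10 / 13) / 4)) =-1080 / 13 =-83.08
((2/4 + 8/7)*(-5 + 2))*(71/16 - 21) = 18285/224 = 81.63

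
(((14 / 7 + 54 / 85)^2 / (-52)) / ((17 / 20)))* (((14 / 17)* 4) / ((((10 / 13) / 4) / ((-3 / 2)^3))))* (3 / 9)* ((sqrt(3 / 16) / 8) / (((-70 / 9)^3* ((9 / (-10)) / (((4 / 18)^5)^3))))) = 524288* sqrt(3) / 14742998322768500625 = 0.00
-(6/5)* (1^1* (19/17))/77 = -114/6545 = -0.02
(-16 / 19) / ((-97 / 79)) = 1264 / 1843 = 0.69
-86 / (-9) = 86 / 9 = 9.56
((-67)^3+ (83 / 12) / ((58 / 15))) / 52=-69776601 / 12064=-5783.87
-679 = -679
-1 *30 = -30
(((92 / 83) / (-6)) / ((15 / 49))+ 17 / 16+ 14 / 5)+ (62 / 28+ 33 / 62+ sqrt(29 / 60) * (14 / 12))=7 * sqrt(435) / 180+ 77879663 / 12967920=6.82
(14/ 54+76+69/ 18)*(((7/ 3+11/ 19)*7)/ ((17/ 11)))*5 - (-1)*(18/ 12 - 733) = 238134281/ 52326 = 4550.97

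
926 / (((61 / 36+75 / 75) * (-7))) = -33336 / 679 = -49.10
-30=-30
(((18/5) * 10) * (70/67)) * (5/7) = 1800/67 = 26.87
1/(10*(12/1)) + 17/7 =2047/840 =2.44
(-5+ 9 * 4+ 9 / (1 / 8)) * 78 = 8034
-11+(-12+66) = 43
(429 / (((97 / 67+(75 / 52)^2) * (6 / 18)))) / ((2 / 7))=116581608 / 91309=1276.78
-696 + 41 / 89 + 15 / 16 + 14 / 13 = -12838533 / 18512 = -693.52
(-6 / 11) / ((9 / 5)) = -10 / 33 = -0.30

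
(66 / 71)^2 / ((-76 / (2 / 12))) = -363 / 191558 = -0.00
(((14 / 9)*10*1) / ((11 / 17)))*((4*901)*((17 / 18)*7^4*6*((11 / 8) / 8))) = 202609163.10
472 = 472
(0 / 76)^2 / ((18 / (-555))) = 0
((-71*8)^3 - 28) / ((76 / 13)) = -595563995 / 19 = -31345473.42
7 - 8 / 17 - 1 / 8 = 871 / 136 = 6.40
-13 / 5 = -2.60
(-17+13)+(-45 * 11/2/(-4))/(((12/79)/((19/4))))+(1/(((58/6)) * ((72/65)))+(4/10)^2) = 537628319/278400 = 1931.14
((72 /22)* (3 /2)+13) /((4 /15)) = 2955 /44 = 67.16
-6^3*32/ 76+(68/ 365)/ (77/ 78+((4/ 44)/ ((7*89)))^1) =-90.76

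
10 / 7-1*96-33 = -893 / 7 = -127.57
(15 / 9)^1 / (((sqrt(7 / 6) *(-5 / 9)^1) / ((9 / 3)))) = -9 *sqrt(42) / 7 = -8.33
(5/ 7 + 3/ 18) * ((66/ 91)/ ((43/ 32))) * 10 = 130240/ 27391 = 4.75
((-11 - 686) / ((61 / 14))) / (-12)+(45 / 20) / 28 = 274871 / 20496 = 13.41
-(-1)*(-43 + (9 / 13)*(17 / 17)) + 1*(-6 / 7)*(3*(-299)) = 66116 / 91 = 726.55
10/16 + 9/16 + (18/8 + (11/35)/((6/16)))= 7183/1680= 4.28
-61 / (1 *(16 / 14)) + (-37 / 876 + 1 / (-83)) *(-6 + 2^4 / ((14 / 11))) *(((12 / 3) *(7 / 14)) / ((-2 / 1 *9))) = -488616353 / 9161208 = -53.34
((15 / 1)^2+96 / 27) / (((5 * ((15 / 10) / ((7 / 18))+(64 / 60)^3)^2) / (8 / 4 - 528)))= -13419957993750 / 14351321209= -935.10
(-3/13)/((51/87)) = -87/221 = -0.39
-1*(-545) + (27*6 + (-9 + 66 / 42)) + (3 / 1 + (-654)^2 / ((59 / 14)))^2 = 251009875561264 / 24367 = 10301221962.54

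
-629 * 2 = -1258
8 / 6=4 / 3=1.33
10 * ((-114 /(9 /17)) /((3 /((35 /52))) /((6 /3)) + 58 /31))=-1752275 /3336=-525.26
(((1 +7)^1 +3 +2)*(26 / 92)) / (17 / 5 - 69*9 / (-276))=1690 / 2599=0.65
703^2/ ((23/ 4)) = 1976836/ 23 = 85949.39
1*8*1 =8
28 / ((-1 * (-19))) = 28 / 19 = 1.47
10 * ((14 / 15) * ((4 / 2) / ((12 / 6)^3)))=7 / 3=2.33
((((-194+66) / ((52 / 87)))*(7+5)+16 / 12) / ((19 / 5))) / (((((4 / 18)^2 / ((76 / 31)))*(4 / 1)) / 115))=-388792575 / 403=-964745.84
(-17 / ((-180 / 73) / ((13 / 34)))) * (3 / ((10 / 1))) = 949 / 1200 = 0.79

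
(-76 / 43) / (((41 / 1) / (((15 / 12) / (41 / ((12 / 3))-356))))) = 380 / 2438229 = 0.00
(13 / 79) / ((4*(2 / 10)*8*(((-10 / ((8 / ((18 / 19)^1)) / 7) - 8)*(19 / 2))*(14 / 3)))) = -195 / 5476912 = -0.00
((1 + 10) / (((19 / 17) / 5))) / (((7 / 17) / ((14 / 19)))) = 31790 / 361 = 88.06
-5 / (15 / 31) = -31 / 3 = -10.33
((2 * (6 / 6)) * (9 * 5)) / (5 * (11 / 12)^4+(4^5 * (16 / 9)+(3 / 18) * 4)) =373248 / 7567153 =0.05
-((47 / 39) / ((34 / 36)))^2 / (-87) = 26508 / 1416389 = 0.02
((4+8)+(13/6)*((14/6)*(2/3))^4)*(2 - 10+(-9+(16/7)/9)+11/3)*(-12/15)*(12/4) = 320305280/413343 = 774.91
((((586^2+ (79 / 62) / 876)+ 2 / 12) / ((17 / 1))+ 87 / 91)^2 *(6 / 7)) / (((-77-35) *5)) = -2880755330364126720163201 / 4612188359613918720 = -624596.20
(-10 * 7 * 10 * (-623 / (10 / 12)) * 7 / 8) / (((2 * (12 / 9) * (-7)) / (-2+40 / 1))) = -932163.75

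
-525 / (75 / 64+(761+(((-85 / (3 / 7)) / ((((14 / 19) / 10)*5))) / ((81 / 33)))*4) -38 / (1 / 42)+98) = 2721600 / 8362373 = 0.33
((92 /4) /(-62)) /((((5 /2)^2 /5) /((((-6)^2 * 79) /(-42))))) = 21804 /1085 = 20.10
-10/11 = -0.91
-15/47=-0.32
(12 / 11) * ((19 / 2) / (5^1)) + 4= 334 / 55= 6.07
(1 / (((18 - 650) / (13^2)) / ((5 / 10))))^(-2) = 1597696 / 28561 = 55.94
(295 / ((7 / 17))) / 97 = 5015 / 679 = 7.39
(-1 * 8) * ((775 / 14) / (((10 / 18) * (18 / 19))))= -5890 / 7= -841.43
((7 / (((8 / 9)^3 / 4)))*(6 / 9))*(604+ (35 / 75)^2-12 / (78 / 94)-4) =323820693 / 20800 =15568.30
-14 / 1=-14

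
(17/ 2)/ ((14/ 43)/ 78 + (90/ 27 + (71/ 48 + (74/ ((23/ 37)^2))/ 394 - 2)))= 23768067336/ 9235227197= 2.57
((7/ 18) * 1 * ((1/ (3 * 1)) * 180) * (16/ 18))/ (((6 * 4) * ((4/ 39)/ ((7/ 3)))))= 3185/ 162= 19.66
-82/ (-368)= 41/ 184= 0.22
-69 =-69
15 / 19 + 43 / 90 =2167 / 1710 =1.27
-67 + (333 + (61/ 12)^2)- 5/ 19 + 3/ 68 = 13563887/ 46512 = 291.62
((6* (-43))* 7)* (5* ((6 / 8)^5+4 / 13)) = -4921.32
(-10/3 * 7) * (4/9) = -280/27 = -10.37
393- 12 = 381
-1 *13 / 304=-13 / 304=-0.04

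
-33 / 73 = -0.45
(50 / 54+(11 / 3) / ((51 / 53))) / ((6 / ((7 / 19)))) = 7609 / 26163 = 0.29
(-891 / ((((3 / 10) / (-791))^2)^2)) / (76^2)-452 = -2691402407270047 / 361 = -7455408330387.94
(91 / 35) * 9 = 23.40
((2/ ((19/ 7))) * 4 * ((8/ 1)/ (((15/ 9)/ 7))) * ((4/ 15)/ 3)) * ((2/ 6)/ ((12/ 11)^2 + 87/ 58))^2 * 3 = 14992384/ 36974475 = 0.41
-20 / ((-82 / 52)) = 520 / 41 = 12.68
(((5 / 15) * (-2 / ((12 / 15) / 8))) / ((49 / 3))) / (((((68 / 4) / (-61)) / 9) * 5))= 2196 / 833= 2.64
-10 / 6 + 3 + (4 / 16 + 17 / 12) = 3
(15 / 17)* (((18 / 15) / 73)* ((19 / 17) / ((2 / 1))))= 171 / 21097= 0.01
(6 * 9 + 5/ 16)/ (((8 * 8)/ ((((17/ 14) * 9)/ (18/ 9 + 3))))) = 132957/ 71680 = 1.85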